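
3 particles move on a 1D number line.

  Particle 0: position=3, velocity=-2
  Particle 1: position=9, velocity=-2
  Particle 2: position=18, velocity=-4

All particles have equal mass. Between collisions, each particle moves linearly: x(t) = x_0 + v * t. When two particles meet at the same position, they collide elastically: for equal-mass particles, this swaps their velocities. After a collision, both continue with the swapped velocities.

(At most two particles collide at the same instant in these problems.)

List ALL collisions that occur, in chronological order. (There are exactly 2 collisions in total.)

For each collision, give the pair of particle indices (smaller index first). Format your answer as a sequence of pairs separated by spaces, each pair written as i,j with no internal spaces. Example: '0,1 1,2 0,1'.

Answer: 1,2 0,1

Derivation:
Collision at t=9/2: particles 1 and 2 swap velocities; positions: p0=-6 p1=0 p2=0; velocities now: v0=-2 v1=-4 v2=-2
Collision at t=15/2: particles 0 and 1 swap velocities; positions: p0=-12 p1=-12 p2=-6; velocities now: v0=-4 v1=-2 v2=-2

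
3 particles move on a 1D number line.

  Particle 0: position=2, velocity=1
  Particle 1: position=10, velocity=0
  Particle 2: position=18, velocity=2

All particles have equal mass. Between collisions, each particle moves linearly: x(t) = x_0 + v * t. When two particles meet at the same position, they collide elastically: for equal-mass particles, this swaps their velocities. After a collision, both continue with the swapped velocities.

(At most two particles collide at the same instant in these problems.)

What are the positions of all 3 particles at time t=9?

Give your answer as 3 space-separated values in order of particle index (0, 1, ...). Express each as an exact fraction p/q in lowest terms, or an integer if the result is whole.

Answer: 10 11 36

Derivation:
Collision at t=8: particles 0 and 1 swap velocities; positions: p0=10 p1=10 p2=34; velocities now: v0=0 v1=1 v2=2
Advance to t=9 (no further collisions before then); velocities: v0=0 v1=1 v2=2; positions = 10 11 36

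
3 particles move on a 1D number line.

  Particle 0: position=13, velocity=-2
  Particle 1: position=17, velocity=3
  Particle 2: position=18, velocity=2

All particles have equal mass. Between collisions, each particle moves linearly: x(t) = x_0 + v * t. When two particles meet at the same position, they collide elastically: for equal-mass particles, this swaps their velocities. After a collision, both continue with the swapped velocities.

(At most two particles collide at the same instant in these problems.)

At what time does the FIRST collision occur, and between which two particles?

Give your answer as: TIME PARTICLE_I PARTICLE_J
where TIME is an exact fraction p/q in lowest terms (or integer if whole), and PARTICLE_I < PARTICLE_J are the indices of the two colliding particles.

Pair (0,1): pos 13,17 vel -2,3 -> not approaching (rel speed -5 <= 0)
Pair (1,2): pos 17,18 vel 3,2 -> gap=1, closing at 1/unit, collide at t=1
Earliest collision: t=1 between 1 and 2

Answer: 1 1 2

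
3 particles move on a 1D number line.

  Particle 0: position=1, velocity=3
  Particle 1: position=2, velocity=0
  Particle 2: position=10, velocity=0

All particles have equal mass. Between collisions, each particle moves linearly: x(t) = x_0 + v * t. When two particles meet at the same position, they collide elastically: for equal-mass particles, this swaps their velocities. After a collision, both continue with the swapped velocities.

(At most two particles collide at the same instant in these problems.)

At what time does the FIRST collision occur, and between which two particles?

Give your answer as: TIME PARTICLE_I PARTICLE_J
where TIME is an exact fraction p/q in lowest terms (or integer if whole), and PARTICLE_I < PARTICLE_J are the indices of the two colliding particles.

Pair (0,1): pos 1,2 vel 3,0 -> gap=1, closing at 3/unit, collide at t=1/3
Pair (1,2): pos 2,10 vel 0,0 -> not approaching (rel speed 0 <= 0)
Earliest collision: t=1/3 between 0 and 1

Answer: 1/3 0 1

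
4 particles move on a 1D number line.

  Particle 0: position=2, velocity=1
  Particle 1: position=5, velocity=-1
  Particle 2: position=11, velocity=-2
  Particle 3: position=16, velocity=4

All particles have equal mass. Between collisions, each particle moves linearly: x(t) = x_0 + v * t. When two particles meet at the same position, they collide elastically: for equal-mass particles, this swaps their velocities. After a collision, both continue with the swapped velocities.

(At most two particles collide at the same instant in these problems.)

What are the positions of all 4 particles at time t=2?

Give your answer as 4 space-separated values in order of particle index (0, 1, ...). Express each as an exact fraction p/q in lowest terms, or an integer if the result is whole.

Answer: 3 4 7 24

Derivation:
Collision at t=3/2: particles 0 and 1 swap velocities; positions: p0=7/2 p1=7/2 p2=8 p3=22; velocities now: v0=-1 v1=1 v2=-2 v3=4
Advance to t=2 (no further collisions before then); velocities: v0=-1 v1=1 v2=-2 v3=4; positions = 3 4 7 24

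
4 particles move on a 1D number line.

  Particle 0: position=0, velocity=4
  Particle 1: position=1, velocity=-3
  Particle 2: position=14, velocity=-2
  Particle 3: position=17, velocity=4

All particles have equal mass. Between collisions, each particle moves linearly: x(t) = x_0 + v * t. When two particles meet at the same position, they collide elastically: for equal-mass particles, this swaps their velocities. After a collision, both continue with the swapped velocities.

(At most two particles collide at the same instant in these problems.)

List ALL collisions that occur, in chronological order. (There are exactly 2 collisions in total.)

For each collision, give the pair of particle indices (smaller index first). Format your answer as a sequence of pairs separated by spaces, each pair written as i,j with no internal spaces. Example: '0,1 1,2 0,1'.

Collision at t=1/7: particles 0 and 1 swap velocities; positions: p0=4/7 p1=4/7 p2=96/7 p3=123/7; velocities now: v0=-3 v1=4 v2=-2 v3=4
Collision at t=7/3: particles 1 and 2 swap velocities; positions: p0=-6 p1=28/3 p2=28/3 p3=79/3; velocities now: v0=-3 v1=-2 v2=4 v3=4

Answer: 0,1 1,2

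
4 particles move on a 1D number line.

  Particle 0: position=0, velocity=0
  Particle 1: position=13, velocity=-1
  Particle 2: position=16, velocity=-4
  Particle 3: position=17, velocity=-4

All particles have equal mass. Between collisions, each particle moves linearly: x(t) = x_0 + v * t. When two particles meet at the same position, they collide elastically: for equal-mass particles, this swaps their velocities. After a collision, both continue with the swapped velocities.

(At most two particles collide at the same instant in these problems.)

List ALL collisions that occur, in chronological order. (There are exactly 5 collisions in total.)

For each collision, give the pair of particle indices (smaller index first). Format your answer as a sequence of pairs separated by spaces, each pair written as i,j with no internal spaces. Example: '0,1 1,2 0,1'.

Answer: 1,2 2,3 0,1 1,2 2,3

Derivation:
Collision at t=1: particles 1 and 2 swap velocities; positions: p0=0 p1=12 p2=12 p3=13; velocities now: v0=0 v1=-4 v2=-1 v3=-4
Collision at t=4/3: particles 2 and 3 swap velocities; positions: p0=0 p1=32/3 p2=35/3 p3=35/3; velocities now: v0=0 v1=-4 v2=-4 v3=-1
Collision at t=4: particles 0 and 1 swap velocities; positions: p0=0 p1=0 p2=1 p3=9; velocities now: v0=-4 v1=0 v2=-4 v3=-1
Collision at t=17/4: particles 1 and 2 swap velocities; positions: p0=-1 p1=0 p2=0 p3=35/4; velocities now: v0=-4 v1=-4 v2=0 v3=-1
Collision at t=13: particles 2 and 3 swap velocities; positions: p0=-36 p1=-35 p2=0 p3=0; velocities now: v0=-4 v1=-4 v2=-1 v3=0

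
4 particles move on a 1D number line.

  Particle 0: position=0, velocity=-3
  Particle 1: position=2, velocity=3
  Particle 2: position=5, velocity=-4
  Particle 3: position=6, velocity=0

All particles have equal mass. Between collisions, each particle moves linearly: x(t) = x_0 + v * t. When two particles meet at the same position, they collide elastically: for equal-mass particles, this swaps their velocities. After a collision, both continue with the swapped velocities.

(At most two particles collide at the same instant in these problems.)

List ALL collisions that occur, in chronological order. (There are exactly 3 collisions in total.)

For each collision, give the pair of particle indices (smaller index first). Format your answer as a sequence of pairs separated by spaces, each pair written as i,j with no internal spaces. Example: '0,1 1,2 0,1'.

Answer: 1,2 2,3 0,1

Derivation:
Collision at t=3/7: particles 1 and 2 swap velocities; positions: p0=-9/7 p1=23/7 p2=23/7 p3=6; velocities now: v0=-3 v1=-4 v2=3 v3=0
Collision at t=4/3: particles 2 and 3 swap velocities; positions: p0=-4 p1=-1/3 p2=6 p3=6; velocities now: v0=-3 v1=-4 v2=0 v3=3
Collision at t=5: particles 0 and 1 swap velocities; positions: p0=-15 p1=-15 p2=6 p3=17; velocities now: v0=-4 v1=-3 v2=0 v3=3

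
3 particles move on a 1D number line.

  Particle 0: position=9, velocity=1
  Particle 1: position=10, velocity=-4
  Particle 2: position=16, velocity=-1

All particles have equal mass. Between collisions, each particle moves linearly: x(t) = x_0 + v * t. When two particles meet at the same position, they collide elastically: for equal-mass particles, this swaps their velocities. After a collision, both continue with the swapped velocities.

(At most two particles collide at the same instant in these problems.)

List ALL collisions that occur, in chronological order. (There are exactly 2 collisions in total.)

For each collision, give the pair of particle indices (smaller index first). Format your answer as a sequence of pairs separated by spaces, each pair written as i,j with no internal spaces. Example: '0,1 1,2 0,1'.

Answer: 0,1 1,2

Derivation:
Collision at t=1/5: particles 0 and 1 swap velocities; positions: p0=46/5 p1=46/5 p2=79/5; velocities now: v0=-4 v1=1 v2=-1
Collision at t=7/2: particles 1 and 2 swap velocities; positions: p0=-4 p1=25/2 p2=25/2; velocities now: v0=-4 v1=-1 v2=1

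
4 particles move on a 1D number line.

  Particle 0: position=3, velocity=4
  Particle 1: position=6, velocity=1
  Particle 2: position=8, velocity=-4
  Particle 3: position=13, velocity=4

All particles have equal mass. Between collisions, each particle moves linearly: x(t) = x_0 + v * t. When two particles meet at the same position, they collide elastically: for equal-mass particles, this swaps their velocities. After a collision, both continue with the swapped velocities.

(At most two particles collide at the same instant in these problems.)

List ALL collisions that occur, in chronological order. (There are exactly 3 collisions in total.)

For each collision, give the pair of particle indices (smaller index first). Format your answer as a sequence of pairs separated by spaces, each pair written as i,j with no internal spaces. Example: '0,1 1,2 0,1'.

Answer: 1,2 0,1 1,2

Derivation:
Collision at t=2/5: particles 1 and 2 swap velocities; positions: p0=23/5 p1=32/5 p2=32/5 p3=73/5; velocities now: v0=4 v1=-4 v2=1 v3=4
Collision at t=5/8: particles 0 and 1 swap velocities; positions: p0=11/2 p1=11/2 p2=53/8 p3=31/2; velocities now: v0=-4 v1=4 v2=1 v3=4
Collision at t=1: particles 1 and 2 swap velocities; positions: p0=4 p1=7 p2=7 p3=17; velocities now: v0=-4 v1=1 v2=4 v3=4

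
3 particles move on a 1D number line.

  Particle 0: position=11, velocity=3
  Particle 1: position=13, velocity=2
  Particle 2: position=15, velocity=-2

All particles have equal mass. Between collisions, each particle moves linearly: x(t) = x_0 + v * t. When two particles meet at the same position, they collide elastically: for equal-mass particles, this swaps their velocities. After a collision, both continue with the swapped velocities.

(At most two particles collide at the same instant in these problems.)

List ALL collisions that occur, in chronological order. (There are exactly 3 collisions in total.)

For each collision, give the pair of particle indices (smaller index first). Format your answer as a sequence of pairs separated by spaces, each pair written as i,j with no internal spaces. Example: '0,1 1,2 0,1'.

Answer: 1,2 0,1 1,2

Derivation:
Collision at t=1/2: particles 1 and 2 swap velocities; positions: p0=25/2 p1=14 p2=14; velocities now: v0=3 v1=-2 v2=2
Collision at t=4/5: particles 0 and 1 swap velocities; positions: p0=67/5 p1=67/5 p2=73/5; velocities now: v0=-2 v1=3 v2=2
Collision at t=2: particles 1 and 2 swap velocities; positions: p0=11 p1=17 p2=17; velocities now: v0=-2 v1=2 v2=3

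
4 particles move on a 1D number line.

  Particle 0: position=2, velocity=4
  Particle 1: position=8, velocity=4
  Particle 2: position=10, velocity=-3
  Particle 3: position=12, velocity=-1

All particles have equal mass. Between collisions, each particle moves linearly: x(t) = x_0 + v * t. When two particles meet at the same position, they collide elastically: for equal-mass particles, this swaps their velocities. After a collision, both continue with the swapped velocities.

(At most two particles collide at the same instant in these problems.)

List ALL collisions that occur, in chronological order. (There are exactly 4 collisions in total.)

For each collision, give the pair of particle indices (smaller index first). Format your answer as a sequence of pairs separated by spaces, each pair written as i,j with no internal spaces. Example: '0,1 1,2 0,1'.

Collision at t=2/7: particles 1 and 2 swap velocities; positions: p0=22/7 p1=64/7 p2=64/7 p3=82/7; velocities now: v0=4 v1=-3 v2=4 v3=-1
Collision at t=4/5: particles 2 and 3 swap velocities; positions: p0=26/5 p1=38/5 p2=56/5 p3=56/5; velocities now: v0=4 v1=-3 v2=-1 v3=4
Collision at t=8/7: particles 0 and 1 swap velocities; positions: p0=46/7 p1=46/7 p2=76/7 p3=88/7; velocities now: v0=-3 v1=4 v2=-1 v3=4
Collision at t=2: particles 1 and 2 swap velocities; positions: p0=4 p1=10 p2=10 p3=16; velocities now: v0=-3 v1=-1 v2=4 v3=4

Answer: 1,2 2,3 0,1 1,2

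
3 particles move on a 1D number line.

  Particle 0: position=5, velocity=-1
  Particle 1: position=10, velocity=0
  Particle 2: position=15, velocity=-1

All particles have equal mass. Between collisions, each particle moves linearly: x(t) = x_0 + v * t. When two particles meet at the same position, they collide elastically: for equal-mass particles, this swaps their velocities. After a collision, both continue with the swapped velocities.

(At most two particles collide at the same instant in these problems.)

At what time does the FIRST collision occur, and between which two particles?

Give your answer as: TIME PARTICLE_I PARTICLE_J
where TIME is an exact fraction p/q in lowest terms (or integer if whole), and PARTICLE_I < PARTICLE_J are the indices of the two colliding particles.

Pair (0,1): pos 5,10 vel -1,0 -> not approaching (rel speed -1 <= 0)
Pair (1,2): pos 10,15 vel 0,-1 -> gap=5, closing at 1/unit, collide at t=5
Earliest collision: t=5 between 1 and 2

Answer: 5 1 2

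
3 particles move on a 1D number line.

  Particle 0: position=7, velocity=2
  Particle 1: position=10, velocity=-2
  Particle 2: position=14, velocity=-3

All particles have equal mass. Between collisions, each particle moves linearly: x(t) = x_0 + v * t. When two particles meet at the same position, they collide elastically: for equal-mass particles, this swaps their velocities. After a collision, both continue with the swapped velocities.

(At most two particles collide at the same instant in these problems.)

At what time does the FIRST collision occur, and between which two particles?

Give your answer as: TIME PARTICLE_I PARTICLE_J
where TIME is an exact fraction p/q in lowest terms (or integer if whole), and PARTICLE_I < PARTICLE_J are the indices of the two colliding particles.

Pair (0,1): pos 7,10 vel 2,-2 -> gap=3, closing at 4/unit, collide at t=3/4
Pair (1,2): pos 10,14 vel -2,-3 -> gap=4, closing at 1/unit, collide at t=4
Earliest collision: t=3/4 between 0 and 1

Answer: 3/4 0 1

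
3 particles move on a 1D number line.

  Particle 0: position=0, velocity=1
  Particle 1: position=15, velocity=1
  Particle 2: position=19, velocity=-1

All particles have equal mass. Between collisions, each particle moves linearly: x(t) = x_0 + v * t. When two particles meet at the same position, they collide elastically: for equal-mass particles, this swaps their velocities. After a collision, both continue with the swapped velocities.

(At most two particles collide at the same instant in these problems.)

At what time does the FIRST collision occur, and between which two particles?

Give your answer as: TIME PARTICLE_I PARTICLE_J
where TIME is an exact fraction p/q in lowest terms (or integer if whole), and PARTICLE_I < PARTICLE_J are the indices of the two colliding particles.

Answer: 2 1 2

Derivation:
Pair (0,1): pos 0,15 vel 1,1 -> not approaching (rel speed 0 <= 0)
Pair (1,2): pos 15,19 vel 1,-1 -> gap=4, closing at 2/unit, collide at t=2
Earliest collision: t=2 between 1 and 2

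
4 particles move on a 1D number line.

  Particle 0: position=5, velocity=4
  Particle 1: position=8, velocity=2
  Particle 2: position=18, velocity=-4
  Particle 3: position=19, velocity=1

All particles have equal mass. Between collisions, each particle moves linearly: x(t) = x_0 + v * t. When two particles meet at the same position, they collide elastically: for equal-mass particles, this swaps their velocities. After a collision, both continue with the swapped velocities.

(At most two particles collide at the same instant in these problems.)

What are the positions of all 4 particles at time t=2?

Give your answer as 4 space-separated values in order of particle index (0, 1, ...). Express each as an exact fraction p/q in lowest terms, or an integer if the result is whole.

Collision at t=3/2: particles 0 and 1 swap velocities; positions: p0=11 p1=11 p2=12 p3=41/2; velocities now: v0=2 v1=4 v2=-4 v3=1
Collision at t=13/8: particles 1 and 2 swap velocities; positions: p0=45/4 p1=23/2 p2=23/2 p3=165/8; velocities now: v0=2 v1=-4 v2=4 v3=1
Collision at t=5/3: particles 0 and 1 swap velocities; positions: p0=34/3 p1=34/3 p2=35/3 p3=62/3; velocities now: v0=-4 v1=2 v2=4 v3=1
Advance to t=2 (no further collisions before then); velocities: v0=-4 v1=2 v2=4 v3=1; positions = 10 12 13 21

Answer: 10 12 13 21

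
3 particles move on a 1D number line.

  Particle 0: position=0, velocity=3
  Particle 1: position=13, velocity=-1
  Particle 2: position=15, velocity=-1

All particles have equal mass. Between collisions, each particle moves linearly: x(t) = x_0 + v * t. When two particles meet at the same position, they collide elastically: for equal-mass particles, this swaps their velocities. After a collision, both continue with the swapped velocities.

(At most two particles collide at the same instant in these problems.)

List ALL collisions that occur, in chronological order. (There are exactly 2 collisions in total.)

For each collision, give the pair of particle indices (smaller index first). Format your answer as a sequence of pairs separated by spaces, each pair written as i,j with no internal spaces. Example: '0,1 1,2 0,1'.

Collision at t=13/4: particles 0 and 1 swap velocities; positions: p0=39/4 p1=39/4 p2=47/4; velocities now: v0=-1 v1=3 v2=-1
Collision at t=15/4: particles 1 and 2 swap velocities; positions: p0=37/4 p1=45/4 p2=45/4; velocities now: v0=-1 v1=-1 v2=3

Answer: 0,1 1,2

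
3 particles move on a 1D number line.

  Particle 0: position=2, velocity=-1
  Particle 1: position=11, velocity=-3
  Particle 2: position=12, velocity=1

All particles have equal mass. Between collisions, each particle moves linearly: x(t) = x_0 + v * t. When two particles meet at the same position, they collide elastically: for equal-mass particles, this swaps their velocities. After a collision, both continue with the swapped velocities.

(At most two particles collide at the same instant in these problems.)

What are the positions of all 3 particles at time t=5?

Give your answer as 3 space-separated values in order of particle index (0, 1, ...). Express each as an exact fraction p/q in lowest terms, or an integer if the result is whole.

Collision at t=9/2: particles 0 and 1 swap velocities; positions: p0=-5/2 p1=-5/2 p2=33/2; velocities now: v0=-3 v1=-1 v2=1
Advance to t=5 (no further collisions before then); velocities: v0=-3 v1=-1 v2=1; positions = -4 -3 17

Answer: -4 -3 17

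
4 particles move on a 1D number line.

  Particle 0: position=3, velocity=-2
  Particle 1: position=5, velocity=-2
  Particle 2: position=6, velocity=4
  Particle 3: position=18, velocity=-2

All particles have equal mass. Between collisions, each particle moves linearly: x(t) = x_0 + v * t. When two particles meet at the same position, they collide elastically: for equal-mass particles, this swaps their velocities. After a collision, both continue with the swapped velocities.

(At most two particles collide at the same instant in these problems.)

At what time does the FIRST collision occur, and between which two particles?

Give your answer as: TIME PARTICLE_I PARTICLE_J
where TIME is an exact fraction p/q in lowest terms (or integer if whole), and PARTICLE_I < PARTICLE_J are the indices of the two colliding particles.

Pair (0,1): pos 3,5 vel -2,-2 -> not approaching (rel speed 0 <= 0)
Pair (1,2): pos 5,6 vel -2,4 -> not approaching (rel speed -6 <= 0)
Pair (2,3): pos 6,18 vel 4,-2 -> gap=12, closing at 6/unit, collide at t=2
Earliest collision: t=2 between 2 and 3

Answer: 2 2 3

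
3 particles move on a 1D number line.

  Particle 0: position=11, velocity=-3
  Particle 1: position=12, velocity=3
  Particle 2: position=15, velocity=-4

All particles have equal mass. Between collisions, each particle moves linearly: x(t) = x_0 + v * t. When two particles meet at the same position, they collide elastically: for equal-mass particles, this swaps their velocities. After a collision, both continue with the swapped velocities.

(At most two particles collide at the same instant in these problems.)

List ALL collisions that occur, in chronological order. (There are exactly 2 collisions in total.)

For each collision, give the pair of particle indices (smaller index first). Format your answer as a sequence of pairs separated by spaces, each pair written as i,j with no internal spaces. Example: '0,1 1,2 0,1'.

Answer: 1,2 0,1

Derivation:
Collision at t=3/7: particles 1 and 2 swap velocities; positions: p0=68/7 p1=93/7 p2=93/7; velocities now: v0=-3 v1=-4 v2=3
Collision at t=4: particles 0 and 1 swap velocities; positions: p0=-1 p1=-1 p2=24; velocities now: v0=-4 v1=-3 v2=3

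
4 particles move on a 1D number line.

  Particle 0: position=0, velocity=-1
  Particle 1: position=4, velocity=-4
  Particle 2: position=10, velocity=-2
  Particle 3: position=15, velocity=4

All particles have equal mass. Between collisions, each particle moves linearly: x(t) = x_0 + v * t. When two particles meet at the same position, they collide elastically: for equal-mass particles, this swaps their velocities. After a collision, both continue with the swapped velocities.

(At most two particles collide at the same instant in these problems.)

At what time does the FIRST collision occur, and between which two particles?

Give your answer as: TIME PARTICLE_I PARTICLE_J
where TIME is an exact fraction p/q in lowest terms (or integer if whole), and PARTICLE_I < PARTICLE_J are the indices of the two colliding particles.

Answer: 4/3 0 1

Derivation:
Pair (0,1): pos 0,4 vel -1,-4 -> gap=4, closing at 3/unit, collide at t=4/3
Pair (1,2): pos 4,10 vel -4,-2 -> not approaching (rel speed -2 <= 0)
Pair (2,3): pos 10,15 vel -2,4 -> not approaching (rel speed -6 <= 0)
Earliest collision: t=4/3 between 0 and 1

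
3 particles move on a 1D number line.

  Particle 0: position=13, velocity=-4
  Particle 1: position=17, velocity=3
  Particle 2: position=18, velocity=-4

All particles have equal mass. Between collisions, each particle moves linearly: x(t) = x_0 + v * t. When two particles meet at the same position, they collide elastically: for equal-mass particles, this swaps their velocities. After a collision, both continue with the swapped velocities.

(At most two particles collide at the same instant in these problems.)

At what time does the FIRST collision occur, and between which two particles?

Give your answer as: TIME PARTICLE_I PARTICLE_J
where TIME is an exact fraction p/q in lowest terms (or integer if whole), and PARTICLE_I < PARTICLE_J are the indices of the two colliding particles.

Answer: 1/7 1 2

Derivation:
Pair (0,1): pos 13,17 vel -4,3 -> not approaching (rel speed -7 <= 0)
Pair (1,2): pos 17,18 vel 3,-4 -> gap=1, closing at 7/unit, collide at t=1/7
Earliest collision: t=1/7 between 1 and 2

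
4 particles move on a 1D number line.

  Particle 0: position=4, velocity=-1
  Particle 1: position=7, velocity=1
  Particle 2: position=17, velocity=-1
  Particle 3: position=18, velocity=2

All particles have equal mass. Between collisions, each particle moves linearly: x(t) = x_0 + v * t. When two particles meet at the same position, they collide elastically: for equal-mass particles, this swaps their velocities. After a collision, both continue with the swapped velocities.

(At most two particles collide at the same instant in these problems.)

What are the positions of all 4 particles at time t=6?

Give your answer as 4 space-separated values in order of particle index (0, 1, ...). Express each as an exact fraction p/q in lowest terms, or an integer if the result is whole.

Collision at t=5: particles 1 and 2 swap velocities; positions: p0=-1 p1=12 p2=12 p3=28; velocities now: v0=-1 v1=-1 v2=1 v3=2
Advance to t=6 (no further collisions before then); velocities: v0=-1 v1=-1 v2=1 v3=2; positions = -2 11 13 30

Answer: -2 11 13 30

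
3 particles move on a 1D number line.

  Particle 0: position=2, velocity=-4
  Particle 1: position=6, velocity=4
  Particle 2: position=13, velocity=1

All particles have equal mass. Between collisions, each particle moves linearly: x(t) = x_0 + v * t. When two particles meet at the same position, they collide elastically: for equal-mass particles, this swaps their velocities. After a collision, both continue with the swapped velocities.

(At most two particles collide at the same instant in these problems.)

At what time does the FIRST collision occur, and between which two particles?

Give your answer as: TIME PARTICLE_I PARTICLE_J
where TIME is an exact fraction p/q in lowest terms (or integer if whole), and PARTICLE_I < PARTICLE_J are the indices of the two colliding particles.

Pair (0,1): pos 2,6 vel -4,4 -> not approaching (rel speed -8 <= 0)
Pair (1,2): pos 6,13 vel 4,1 -> gap=7, closing at 3/unit, collide at t=7/3
Earliest collision: t=7/3 between 1 and 2

Answer: 7/3 1 2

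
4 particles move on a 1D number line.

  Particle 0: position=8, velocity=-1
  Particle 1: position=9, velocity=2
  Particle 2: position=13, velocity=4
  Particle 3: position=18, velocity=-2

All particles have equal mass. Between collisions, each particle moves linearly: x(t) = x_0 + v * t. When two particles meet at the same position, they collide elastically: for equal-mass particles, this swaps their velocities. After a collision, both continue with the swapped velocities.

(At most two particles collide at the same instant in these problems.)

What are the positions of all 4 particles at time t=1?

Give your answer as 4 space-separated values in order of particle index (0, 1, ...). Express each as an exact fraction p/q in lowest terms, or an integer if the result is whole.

Answer: 7 11 16 17

Derivation:
Collision at t=5/6: particles 2 and 3 swap velocities; positions: p0=43/6 p1=32/3 p2=49/3 p3=49/3; velocities now: v0=-1 v1=2 v2=-2 v3=4
Advance to t=1 (no further collisions before then); velocities: v0=-1 v1=2 v2=-2 v3=4; positions = 7 11 16 17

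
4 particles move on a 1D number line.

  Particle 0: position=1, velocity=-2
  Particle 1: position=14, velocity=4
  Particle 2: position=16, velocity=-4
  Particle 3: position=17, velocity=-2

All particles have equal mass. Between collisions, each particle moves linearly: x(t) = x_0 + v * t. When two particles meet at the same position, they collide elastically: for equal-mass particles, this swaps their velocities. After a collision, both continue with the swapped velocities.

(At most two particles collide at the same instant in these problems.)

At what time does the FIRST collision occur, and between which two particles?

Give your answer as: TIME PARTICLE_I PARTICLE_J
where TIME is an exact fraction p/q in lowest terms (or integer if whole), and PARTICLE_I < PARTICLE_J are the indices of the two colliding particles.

Answer: 1/4 1 2

Derivation:
Pair (0,1): pos 1,14 vel -2,4 -> not approaching (rel speed -6 <= 0)
Pair (1,2): pos 14,16 vel 4,-4 -> gap=2, closing at 8/unit, collide at t=1/4
Pair (2,3): pos 16,17 vel -4,-2 -> not approaching (rel speed -2 <= 0)
Earliest collision: t=1/4 between 1 and 2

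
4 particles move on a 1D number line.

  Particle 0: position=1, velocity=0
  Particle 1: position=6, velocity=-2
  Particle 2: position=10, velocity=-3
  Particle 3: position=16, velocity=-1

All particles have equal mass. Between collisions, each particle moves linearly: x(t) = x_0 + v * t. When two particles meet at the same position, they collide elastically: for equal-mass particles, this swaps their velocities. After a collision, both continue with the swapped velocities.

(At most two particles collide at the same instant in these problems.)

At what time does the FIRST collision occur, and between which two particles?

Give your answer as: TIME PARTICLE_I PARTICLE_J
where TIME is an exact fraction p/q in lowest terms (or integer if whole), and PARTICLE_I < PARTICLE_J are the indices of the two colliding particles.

Answer: 5/2 0 1

Derivation:
Pair (0,1): pos 1,6 vel 0,-2 -> gap=5, closing at 2/unit, collide at t=5/2
Pair (1,2): pos 6,10 vel -2,-3 -> gap=4, closing at 1/unit, collide at t=4
Pair (2,3): pos 10,16 vel -3,-1 -> not approaching (rel speed -2 <= 0)
Earliest collision: t=5/2 between 0 and 1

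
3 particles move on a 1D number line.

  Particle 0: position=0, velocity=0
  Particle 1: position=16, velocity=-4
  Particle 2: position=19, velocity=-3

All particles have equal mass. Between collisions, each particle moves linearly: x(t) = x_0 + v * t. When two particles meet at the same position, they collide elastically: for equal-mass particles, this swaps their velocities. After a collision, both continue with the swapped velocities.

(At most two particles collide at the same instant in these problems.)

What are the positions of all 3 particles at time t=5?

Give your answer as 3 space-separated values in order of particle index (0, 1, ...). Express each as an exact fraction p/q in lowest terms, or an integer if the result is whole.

Answer: -4 0 4

Derivation:
Collision at t=4: particles 0 and 1 swap velocities; positions: p0=0 p1=0 p2=7; velocities now: v0=-4 v1=0 v2=-3
Advance to t=5 (no further collisions before then); velocities: v0=-4 v1=0 v2=-3; positions = -4 0 4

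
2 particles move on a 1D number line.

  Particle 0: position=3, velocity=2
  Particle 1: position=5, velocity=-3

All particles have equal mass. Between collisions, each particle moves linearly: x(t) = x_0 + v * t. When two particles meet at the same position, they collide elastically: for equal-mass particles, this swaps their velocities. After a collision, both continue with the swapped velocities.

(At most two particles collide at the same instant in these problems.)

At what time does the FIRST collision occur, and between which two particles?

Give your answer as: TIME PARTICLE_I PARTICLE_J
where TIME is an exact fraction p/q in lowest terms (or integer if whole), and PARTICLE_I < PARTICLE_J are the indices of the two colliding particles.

Answer: 2/5 0 1

Derivation:
Pair (0,1): pos 3,5 vel 2,-3 -> gap=2, closing at 5/unit, collide at t=2/5
Earliest collision: t=2/5 between 0 and 1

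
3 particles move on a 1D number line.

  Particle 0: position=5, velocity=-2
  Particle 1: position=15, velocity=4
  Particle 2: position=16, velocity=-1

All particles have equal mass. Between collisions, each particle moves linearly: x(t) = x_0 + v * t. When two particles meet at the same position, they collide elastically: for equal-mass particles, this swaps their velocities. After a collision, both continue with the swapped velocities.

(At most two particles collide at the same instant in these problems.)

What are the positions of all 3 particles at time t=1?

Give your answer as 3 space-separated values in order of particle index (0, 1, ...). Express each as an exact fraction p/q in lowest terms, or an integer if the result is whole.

Collision at t=1/5: particles 1 and 2 swap velocities; positions: p0=23/5 p1=79/5 p2=79/5; velocities now: v0=-2 v1=-1 v2=4
Advance to t=1 (no further collisions before then); velocities: v0=-2 v1=-1 v2=4; positions = 3 15 19

Answer: 3 15 19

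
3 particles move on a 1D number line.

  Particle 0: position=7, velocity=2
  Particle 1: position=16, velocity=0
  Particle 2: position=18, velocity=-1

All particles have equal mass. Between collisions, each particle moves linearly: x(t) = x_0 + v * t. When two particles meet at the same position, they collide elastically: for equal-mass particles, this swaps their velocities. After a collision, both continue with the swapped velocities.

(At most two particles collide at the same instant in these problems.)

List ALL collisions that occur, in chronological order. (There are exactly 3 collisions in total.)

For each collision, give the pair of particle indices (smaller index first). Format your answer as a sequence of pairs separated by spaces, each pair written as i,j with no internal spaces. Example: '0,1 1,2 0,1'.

Collision at t=2: particles 1 and 2 swap velocities; positions: p0=11 p1=16 p2=16; velocities now: v0=2 v1=-1 v2=0
Collision at t=11/3: particles 0 and 1 swap velocities; positions: p0=43/3 p1=43/3 p2=16; velocities now: v0=-1 v1=2 v2=0
Collision at t=9/2: particles 1 and 2 swap velocities; positions: p0=27/2 p1=16 p2=16; velocities now: v0=-1 v1=0 v2=2

Answer: 1,2 0,1 1,2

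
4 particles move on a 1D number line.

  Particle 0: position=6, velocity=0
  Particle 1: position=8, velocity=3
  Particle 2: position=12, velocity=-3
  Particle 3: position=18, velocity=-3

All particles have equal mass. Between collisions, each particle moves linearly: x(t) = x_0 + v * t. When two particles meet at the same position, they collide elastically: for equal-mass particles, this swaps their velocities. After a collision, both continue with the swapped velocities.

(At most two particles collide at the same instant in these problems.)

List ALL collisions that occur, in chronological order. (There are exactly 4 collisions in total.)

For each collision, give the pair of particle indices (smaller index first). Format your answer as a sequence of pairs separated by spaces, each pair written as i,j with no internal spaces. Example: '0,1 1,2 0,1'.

Answer: 1,2 2,3 0,1 1,2

Derivation:
Collision at t=2/3: particles 1 and 2 swap velocities; positions: p0=6 p1=10 p2=10 p3=16; velocities now: v0=0 v1=-3 v2=3 v3=-3
Collision at t=5/3: particles 2 and 3 swap velocities; positions: p0=6 p1=7 p2=13 p3=13; velocities now: v0=0 v1=-3 v2=-3 v3=3
Collision at t=2: particles 0 and 1 swap velocities; positions: p0=6 p1=6 p2=12 p3=14; velocities now: v0=-3 v1=0 v2=-3 v3=3
Collision at t=4: particles 1 and 2 swap velocities; positions: p0=0 p1=6 p2=6 p3=20; velocities now: v0=-3 v1=-3 v2=0 v3=3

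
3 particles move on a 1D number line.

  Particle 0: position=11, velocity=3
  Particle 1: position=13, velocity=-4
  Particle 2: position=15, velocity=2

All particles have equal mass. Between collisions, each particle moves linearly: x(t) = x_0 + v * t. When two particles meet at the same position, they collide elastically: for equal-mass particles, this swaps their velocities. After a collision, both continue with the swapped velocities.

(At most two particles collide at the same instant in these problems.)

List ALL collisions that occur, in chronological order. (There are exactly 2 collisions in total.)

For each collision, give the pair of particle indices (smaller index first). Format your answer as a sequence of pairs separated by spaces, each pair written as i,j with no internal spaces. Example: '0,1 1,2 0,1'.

Answer: 0,1 1,2

Derivation:
Collision at t=2/7: particles 0 and 1 swap velocities; positions: p0=83/7 p1=83/7 p2=109/7; velocities now: v0=-4 v1=3 v2=2
Collision at t=4: particles 1 and 2 swap velocities; positions: p0=-3 p1=23 p2=23; velocities now: v0=-4 v1=2 v2=3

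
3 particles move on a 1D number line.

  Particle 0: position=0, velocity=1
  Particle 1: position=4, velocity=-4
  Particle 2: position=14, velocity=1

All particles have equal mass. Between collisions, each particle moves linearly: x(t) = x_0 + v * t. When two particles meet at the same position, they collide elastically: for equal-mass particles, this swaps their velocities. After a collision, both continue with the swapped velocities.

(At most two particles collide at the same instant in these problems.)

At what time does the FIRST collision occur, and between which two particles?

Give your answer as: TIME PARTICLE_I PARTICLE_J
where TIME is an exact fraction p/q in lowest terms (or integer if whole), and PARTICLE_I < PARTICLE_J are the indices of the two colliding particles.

Pair (0,1): pos 0,4 vel 1,-4 -> gap=4, closing at 5/unit, collide at t=4/5
Pair (1,2): pos 4,14 vel -4,1 -> not approaching (rel speed -5 <= 0)
Earliest collision: t=4/5 between 0 and 1

Answer: 4/5 0 1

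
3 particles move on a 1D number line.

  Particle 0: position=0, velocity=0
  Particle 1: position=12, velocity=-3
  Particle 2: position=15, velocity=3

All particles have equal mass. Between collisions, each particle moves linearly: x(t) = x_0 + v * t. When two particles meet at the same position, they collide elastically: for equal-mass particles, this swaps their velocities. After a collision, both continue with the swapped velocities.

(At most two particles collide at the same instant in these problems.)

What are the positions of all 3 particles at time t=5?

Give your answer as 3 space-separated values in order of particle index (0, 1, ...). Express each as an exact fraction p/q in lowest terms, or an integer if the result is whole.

Collision at t=4: particles 0 and 1 swap velocities; positions: p0=0 p1=0 p2=27; velocities now: v0=-3 v1=0 v2=3
Advance to t=5 (no further collisions before then); velocities: v0=-3 v1=0 v2=3; positions = -3 0 30

Answer: -3 0 30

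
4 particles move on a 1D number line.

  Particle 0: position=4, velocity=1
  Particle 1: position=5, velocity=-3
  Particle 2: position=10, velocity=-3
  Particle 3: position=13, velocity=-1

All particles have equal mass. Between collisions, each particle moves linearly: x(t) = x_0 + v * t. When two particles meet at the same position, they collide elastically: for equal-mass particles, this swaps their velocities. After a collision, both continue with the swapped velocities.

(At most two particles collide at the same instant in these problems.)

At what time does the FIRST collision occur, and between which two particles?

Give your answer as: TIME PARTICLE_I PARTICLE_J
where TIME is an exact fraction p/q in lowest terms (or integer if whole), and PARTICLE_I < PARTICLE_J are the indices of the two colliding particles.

Answer: 1/4 0 1

Derivation:
Pair (0,1): pos 4,5 vel 1,-3 -> gap=1, closing at 4/unit, collide at t=1/4
Pair (1,2): pos 5,10 vel -3,-3 -> not approaching (rel speed 0 <= 0)
Pair (2,3): pos 10,13 vel -3,-1 -> not approaching (rel speed -2 <= 0)
Earliest collision: t=1/4 between 0 and 1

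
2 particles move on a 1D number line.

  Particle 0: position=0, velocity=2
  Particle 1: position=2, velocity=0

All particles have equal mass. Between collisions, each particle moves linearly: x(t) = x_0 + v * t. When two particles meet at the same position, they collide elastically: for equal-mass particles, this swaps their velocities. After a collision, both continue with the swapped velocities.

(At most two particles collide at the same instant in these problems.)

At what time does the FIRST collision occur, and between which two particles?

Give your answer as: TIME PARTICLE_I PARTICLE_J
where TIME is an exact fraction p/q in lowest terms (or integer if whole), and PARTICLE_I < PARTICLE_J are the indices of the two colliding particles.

Answer: 1 0 1

Derivation:
Pair (0,1): pos 0,2 vel 2,0 -> gap=2, closing at 2/unit, collide at t=1
Earliest collision: t=1 between 0 and 1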